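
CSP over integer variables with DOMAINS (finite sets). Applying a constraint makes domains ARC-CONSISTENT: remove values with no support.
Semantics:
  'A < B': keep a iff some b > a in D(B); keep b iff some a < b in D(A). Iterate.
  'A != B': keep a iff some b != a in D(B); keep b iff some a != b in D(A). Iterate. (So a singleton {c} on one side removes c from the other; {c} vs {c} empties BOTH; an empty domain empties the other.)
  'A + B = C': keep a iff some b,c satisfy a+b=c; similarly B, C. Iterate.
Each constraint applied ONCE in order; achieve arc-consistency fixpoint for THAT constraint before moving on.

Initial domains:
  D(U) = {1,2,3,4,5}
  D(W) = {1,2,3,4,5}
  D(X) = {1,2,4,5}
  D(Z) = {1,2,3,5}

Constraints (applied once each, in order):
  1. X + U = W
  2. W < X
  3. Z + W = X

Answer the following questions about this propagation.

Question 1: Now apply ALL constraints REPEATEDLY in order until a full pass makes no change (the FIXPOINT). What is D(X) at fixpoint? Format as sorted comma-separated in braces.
pass 0 (initial): D(X)={1,2,4,5}
pass 1: U {1,2,3,4,5}->{1,2,3,4}; W {1,2,3,4,5}->{2,3}; X {1,2,4,5}->{4}; Z {1,2,3,5}->{1,2}
pass 2: U {1,2,3,4}->{}; W {2,3}->{}; X {4}->{}; Z {1,2}->{}
pass 3: no change
Fixpoint after 3 passes: D(X) = {}

Answer: {}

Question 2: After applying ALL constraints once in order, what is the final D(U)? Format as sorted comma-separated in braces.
Constraint 1 (X + U = W) on D(X)={1,2,4,5} D(U)={1,2,3,4,5} D(W)={1,2,3,4,5}: X {1,2,4,5}->{1,2,4}; U {1,2,3,4,5}->{1,2,3,4}; W {1,2,3,4,5}->{2,3,4,5}
Constraint 2 (W < X) on D(W)={2,3,4,5} D(X)={1,2,4}: W {2,3,4,5}->{2,3}; X {1,2,4}->{4}
Constraint 3 (Z + W = X) on D(Z)={1,2,3,5} D(W)={2,3} D(X)={4}: Z {1,2,3,5}->{1,2}
So after all 3 constraints: D(U) = {1,2,3,4}

Answer: {1,2,3,4}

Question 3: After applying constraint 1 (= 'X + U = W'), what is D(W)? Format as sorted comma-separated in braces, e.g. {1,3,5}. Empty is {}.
Answer: {2,3,4,5}

Derivation:
Constraint 1 (X + U = W) on D(X)={1,2,4,5} D(U)={1,2,3,4,5} D(W)={1,2,3,4,5}: X {1,2,4,5}->{1,2,4}; U {1,2,3,4,5}->{1,2,3,4}; W {1,2,3,4,5}->{2,3,4,5}
So after constraint 1: D(W) = {2,3,4,5}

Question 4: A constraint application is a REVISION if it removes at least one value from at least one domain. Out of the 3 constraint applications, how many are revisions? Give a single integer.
Constraint 1 (X + U = W) on D(X)={1,2,4,5} D(U)={1,2,3,4,5} D(W)={1,2,3,4,5}: X {1,2,4,5}->{1,2,4}; U {1,2,3,4,5}->{1,2,3,4}; W {1,2,3,4,5}->{2,3,4,5} => REVISION
Constraint 2 (W < X) on D(W)={2,3,4,5} D(X)={1,2,4}: W {2,3,4,5}->{2,3}; X {1,2,4}->{4} => REVISION
Constraint 3 (Z + W = X) on D(Z)={1,2,3,5} D(W)={2,3} D(X)={4}: Z {1,2,3,5}->{1,2} => REVISION
Total revisions = 3

Answer: 3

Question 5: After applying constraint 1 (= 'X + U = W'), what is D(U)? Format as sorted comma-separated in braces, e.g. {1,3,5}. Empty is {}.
Answer: {1,2,3,4}

Derivation:
Constraint 1 (X + U = W) on D(X)={1,2,4,5} D(U)={1,2,3,4,5} D(W)={1,2,3,4,5}: X {1,2,4,5}->{1,2,4}; U {1,2,3,4,5}->{1,2,3,4}; W {1,2,3,4,5}->{2,3,4,5}
So after constraint 1: D(U) = {1,2,3,4}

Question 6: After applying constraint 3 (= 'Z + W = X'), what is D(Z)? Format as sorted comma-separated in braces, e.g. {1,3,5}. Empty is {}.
Constraint 1 (X + U = W) on D(X)={1,2,4,5} D(U)={1,2,3,4,5} D(W)={1,2,3,4,5}: X {1,2,4,5}->{1,2,4}; U {1,2,3,4,5}->{1,2,3,4}; W {1,2,3,4,5}->{2,3,4,5}
Constraint 2 (W < X) on D(W)={2,3,4,5} D(X)={1,2,4}: W {2,3,4,5}->{2,3}; X {1,2,4}->{4}
Constraint 3 (Z + W = X) on D(Z)={1,2,3,5} D(W)={2,3} D(X)={4}: Z {1,2,3,5}->{1,2}
So after constraint 3: D(Z) = {1,2}

Answer: {1,2}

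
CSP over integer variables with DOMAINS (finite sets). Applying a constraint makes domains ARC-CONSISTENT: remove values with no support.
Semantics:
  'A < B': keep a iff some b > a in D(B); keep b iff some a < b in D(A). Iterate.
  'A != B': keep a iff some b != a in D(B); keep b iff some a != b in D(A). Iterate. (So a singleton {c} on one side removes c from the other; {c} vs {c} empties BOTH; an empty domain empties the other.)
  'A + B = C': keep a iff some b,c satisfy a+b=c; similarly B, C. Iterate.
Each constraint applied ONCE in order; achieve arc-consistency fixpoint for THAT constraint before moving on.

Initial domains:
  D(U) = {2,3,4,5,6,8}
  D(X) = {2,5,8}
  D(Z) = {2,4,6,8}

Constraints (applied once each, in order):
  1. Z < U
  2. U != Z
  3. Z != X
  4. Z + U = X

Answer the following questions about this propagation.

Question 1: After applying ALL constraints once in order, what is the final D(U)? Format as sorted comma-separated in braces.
Answer: {3,4,6}

Derivation:
Constraint 1 (Z < U) on D(Z)={2,4,6,8} D(U)={2,3,4,5,6,8}: Z {2,4,6,8}->{2,4,6}; U {2,3,4,5,6,8}->{3,4,5,6,8}
Constraint 2 (U != Z) on D(U)={3,4,5,6,8} D(Z)={2,4,6}: no change
Constraint 3 (Z != X) on D(Z)={2,4,6} D(X)={2,5,8}: no change
Constraint 4 (Z + U = X) on D(Z)={2,4,6} D(U)={3,4,5,6,8} D(X)={2,5,8}: Z {2,4,6}->{2,4}; U {3,4,5,6,8}->{3,4,6}; X {2,5,8}->{5,8}
So after all 4 constraints: D(U) = {3,4,6}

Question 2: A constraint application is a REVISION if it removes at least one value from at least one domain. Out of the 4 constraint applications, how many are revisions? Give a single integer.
Constraint 1 (Z < U) on D(Z)={2,4,6,8} D(U)={2,3,4,5,6,8}: Z {2,4,6,8}->{2,4,6}; U {2,3,4,5,6,8}->{3,4,5,6,8} => REVISION
Constraint 2 (U != Z) on D(U)={3,4,5,6,8} D(Z)={2,4,6}: no change => not a revision
Constraint 3 (Z != X) on D(Z)={2,4,6} D(X)={2,5,8}: no change => not a revision
Constraint 4 (Z + U = X) on D(Z)={2,4,6} D(U)={3,4,5,6,8} D(X)={2,5,8}: Z {2,4,6}->{2,4}; U {3,4,5,6,8}->{3,4,6}; X {2,5,8}->{5,8} => REVISION
Total revisions = 2

Answer: 2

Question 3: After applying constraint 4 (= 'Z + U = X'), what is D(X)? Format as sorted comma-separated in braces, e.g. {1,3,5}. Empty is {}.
Constraint 1 (Z < U) on D(Z)={2,4,6,8} D(U)={2,3,4,5,6,8}: Z {2,4,6,8}->{2,4,6}; U {2,3,4,5,6,8}->{3,4,5,6,8}
Constraint 2 (U != Z) on D(U)={3,4,5,6,8} D(Z)={2,4,6}: no change
Constraint 3 (Z != X) on D(Z)={2,4,6} D(X)={2,5,8}: no change
Constraint 4 (Z + U = X) on D(Z)={2,4,6} D(U)={3,4,5,6,8} D(X)={2,5,8}: Z {2,4,6}->{2,4}; U {3,4,5,6,8}->{3,4,6}; X {2,5,8}->{5,8}
So after constraint 4: D(X) = {5,8}

Answer: {5,8}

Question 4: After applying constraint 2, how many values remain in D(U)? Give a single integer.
Constraint 1 (Z < U) on D(Z)={2,4,6,8} D(U)={2,3,4,5,6,8}: Z {2,4,6,8}->{2,4,6}; U {2,3,4,5,6,8}->{3,4,5,6,8}
Constraint 2 (U != Z) on D(U)={3,4,5,6,8} D(Z)={2,4,6}: no change
So after constraint 2: D(U)={3,4,5,6,8}, size = 5

Answer: 5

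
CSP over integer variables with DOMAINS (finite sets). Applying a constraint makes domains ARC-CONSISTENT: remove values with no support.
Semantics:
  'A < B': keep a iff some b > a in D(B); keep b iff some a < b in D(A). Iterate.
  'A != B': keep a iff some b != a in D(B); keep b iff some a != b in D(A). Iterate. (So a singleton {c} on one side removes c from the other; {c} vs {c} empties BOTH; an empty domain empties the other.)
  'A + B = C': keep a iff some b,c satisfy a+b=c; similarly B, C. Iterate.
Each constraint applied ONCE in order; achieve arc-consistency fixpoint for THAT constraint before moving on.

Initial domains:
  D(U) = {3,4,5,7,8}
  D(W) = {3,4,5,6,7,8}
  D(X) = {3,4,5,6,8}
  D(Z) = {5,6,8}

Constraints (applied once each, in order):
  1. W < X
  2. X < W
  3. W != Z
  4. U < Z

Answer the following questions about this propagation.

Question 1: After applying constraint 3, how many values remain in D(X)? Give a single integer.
Answer: 3

Derivation:
Constraint 1 (W < X) on D(W)={3,4,5,6,7,8} D(X)={3,4,5,6,8}: W {3,4,5,6,7,8}->{3,4,5,6,7}; X {3,4,5,6,8}->{4,5,6,8}
Constraint 2 (X < W) on D(X)={4,5,6,8} D(W)={3,4,5,6,7}: X {4,5,6,8}->{4,5,6}; W {3,4,5,6,7}->{5,6,7}
Constraint 3 (W != Z) on D(W)={5,6,7} D(Z)={5,6,8}: no change
So after constraint 3: D(X)={4,5,6}, size = 3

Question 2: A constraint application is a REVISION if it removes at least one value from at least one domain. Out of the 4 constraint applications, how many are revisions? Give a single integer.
Constraint 1 (W < X) on D(W)={3,4,5,6,7,8} D(X)={3,4,5,6,8}: W {3,4,5,6,7,8}->{3,4,5,6,7}; X {3,4,5,6,8}->{4,5,6,8} => REVISION
Constraint 2 (X < W) on D(X)={4,5,6,8} D(W)={3,4,5,6,7}: X {4,5,6,8}->{4,5,6}; W {3,4,5,6,7}->{5,6,7} => REVISION
Constraint 3 (W != Z) on D(W)={5,6,7} D(Z)={5,6,8}: no change => not a revision
Constraint 4 (U < Z) on D(U)={3,4,5,7,8} D(Z)={5,6,8}: U {3,4,5,7,8}->{3,4,5,7} => REVISION
Total revisions = 3

Answer: 3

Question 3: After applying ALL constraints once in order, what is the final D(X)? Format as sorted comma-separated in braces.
Constraint 1 (W < X) on D(W)={3,4,5,6,7,8} D(X)={3,4,5,6,8}: W {3,4,5,6,7,8}->{3,4,5,6,7}; X {3,4,5,6,8}->{4,5,6,8}
Constraint 2 (X < W) on D(X)={4,5,6,8} D(W)={3,4,5,6,7}: X {4,5,6,8}->{4,5,6}; W {3,4,5,6,7}->{5,6,7}
Constraint 3 (W != Z) on D(W)={5,6,7} D(Z)={5,6,8}: no change
Constraint 4 (U < Z) on D(U)={3,4,5,7,8} D(Z)={5,6,8}: U {3,4,5,7,8}->{3,4,5,7}
So after all 4 constraints: D(X) = {4,5,6}

Answer: {4,5,6}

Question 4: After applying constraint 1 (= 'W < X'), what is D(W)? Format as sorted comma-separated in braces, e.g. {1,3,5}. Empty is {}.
Constraint 1 (W < X) on D(W)={3,4,5,6,7,8} D(X)={3,4,5,6,8}: W {3,4,5,6,7,8}->{3,4,5,6,7}; X {3,4,5,6,8}->{4,5,6,8}
So after constraint 1: D(W) = {3,4,5,6,7}

Answer: {3,4,5,6,7}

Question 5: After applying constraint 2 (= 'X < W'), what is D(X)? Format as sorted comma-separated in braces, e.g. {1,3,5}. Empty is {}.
Constraint 1 (W < X) on D(W)={3,4,5,6,7,8} D(X)={3,4,5,6,8}: W {3,4,5,6,7,8}->{3,4,5,6,7}; X {3,4,5,6,8}->{4,5,6,8}
Constraint 2 (X < W) on D(X)={4,5,6,8} D(W)={3,4,5,6,7}: X {4,5,6,8}->{4,5,6}; W {3,4,5,6,7}->{5,6,7}
So after constraint 2: D(X) = {4,5,6}

Answer: {4,5,6}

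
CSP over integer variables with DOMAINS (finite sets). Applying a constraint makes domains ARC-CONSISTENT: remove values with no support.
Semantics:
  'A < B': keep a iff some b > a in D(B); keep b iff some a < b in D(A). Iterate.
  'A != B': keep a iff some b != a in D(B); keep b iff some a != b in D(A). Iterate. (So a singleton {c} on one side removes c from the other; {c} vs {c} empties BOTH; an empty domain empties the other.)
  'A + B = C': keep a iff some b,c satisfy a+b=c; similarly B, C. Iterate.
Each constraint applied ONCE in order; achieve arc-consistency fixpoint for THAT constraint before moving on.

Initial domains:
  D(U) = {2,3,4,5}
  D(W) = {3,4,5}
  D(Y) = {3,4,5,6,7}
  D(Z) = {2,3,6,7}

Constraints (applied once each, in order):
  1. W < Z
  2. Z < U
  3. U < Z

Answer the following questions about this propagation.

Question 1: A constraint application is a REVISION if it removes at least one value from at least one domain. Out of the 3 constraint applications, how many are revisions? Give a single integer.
Constraint 1 (W < Z) on D(W)={3,4,5} D(Z)={2,3,6,7}: Z {2,3,6,7}->{6,7} => REVISION
Constraint 2 (Z < U) on D(Z)={6,7} D(U)={2,3,4,5}: Z {6,7}->{}; U {2,3,4,5}->{} => REVISION
Constraint 3 (U < Z) on D(U)={} D(Z)={}: no change => not a revision
Total revisions = 2

Answer: 2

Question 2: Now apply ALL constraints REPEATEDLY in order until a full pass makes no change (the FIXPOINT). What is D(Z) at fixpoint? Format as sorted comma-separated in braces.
Answer: {}

Derivation:
pass 0 (initial): D(Z)={2,3,6,7}
pass 1: U {2,3,4,5}->{}; Z {2,3,6,7}->{}
pass 2: W {3,4,5}->{}
pass 3: no change
Fixpoint after 3 passes: D(Z) = {}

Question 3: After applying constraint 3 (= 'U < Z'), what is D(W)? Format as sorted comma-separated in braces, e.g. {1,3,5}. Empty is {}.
Constraint 1 (W < Z) on D(W)={3,4,5} D(Z)={2,3,6,7}: Z {2,3,6,7}->{6,7}
Constraint 2 (Z < U) on D(Z)={6,7} D(U)={2,3,4,5}: Z {6,7}->{}; U {2,3,4,5}->{}
Constraint 3 (U < Z) on D(U)={} D(Z)={}: no change
So after constraint 3: D(W) = {3,4,5}

Answer: {3,4,5}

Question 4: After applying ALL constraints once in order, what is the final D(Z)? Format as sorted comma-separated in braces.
Answer: {}

Derivation:
Constraint 1 (W < Z) on D(W)={3,4,5} D(Z)={2,3,6,7}: Z {2,3,6,7}->{6,7}
Constraint 2 (Z < U) on D(Z)={6,7} D(U)={2,3,4,5}: Z {6,7}->{}; U {2,3,4,5}->{}
Constraint 3 (U < Z) on D(U)={} D(Z)={}: no change
So after all 3 constraints: D(Z) = {}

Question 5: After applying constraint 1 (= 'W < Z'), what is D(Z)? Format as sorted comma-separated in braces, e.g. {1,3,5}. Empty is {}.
Answer: {6,7}

Derivation:
Constraint 1 (W < Z) on D(W)={3,4,5} D(Z)={2,3,6,7}: Z {2,3,6,7}->{6,7}
So after constraint 1: D(Z) = {6,7}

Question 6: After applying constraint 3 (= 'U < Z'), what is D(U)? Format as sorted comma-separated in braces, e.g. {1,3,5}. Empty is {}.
Constraint 1 (W < Z) on D(W)={3,4,5} D(Z)={2,3,6,7}: Z {2,3,6,7}->{6,7}
Constraint 2 (Z < U) on D(Z)={6,7} D(U)={2,3,4,5}: Z {6,7}->{}; U {2,3,4,5}->{}
Constraint 3 (U < Z) on D(U)={} D(Z)={}: no change
So after constraint 3: D(U) = {}

Answer: {}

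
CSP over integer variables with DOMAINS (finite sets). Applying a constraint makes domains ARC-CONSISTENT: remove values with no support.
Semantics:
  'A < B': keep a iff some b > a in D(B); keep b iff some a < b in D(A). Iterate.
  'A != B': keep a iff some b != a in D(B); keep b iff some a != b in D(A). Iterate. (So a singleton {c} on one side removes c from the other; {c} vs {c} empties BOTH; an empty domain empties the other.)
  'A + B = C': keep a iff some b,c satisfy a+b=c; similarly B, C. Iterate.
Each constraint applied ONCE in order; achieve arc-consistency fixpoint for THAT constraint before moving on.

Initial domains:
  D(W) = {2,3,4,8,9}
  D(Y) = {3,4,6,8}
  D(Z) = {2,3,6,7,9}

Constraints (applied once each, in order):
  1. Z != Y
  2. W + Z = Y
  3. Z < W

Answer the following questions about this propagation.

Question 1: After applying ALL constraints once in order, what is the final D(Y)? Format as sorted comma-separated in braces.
Answer: {4,6,8}

Derivation:
Constraint 1 (Z != Y) on D(Z)={2,3,6,7,9} D(Y)={3,4,6,8}: no change
Constraint 2 (W + Z = Y) on D(W)={2,3,4,8,9} D(Z)={2,3,6,7,9} D(Y)={3,4,6,8}: W {2,3,4,8,9}->{2,3,4}; Z {2,3,6,7,9}->{2,3,6}; Y {3,4,6,8}->{4,6,8}
Constraint 3 (Z < W) on D(Z)={2,3,6} D(W)={2,3,4}: Z {2,3,6}->{2,3}; W {2,3,4}->{3,4}
So after all 3 constraints: D(Y) = {4,6,8}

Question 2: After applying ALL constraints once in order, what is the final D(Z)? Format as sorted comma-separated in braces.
Answer: {2,3}

Derivation:
Constraint 1 (Z != Y) on D(Z)={2,3,6,7,9} D(Y)={3,4,6,8}: no change
Constraint 2 (W + Z = Y) on D(W)={2,3,4,8,9} D(Z)={2,3,6,7,9} D(Y)={3,4,6,8}: W {2,3,4,8,9}->{2,3,4}; Z {2,3,6,7,9}->{2,3,6}; Y {3,4,6,8}->{4,6,8}
Constraint 3 (Z < W) on D(Z)={2,3,6} D(W)={2,3,4}: Z {2,3,6}->{2,3}; W {2,3,4}->{3,4}
So after all 3 constraints: D(Z) = {2,3}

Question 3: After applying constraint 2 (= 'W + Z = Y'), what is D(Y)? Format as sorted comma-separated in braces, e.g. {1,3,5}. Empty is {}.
Constraint 1 (Z != Y) on D(Z)={2,3,6,7,9} D(Y)={3,4,6,8}: no change
Constraint 2 (W + Z = Y) on D(W)={2,3,4,8,9} D(Z)={2,3,6,7,9} D(Y)={3,4,6,8}: W {2,3,4,8,9}->{2,3,4}; Z {2,3,6,7,9}->{2,3,6}; Y {3,4,6,8}->{4,6,8}
So after constraint 2: D(Y) = {4,6,8}

Answer: {4,6,8}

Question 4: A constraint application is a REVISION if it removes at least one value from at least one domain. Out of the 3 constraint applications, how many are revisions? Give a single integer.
Answer: 2

Derivation:
Constraint 1 (Z != Y) on D(Z)={2,3,6,7,9} D(Y)={3,4,6,8}: no change => not a revision
Constraint 2 (W + Z = Y) on D(W)={2,3,4,8,9} D(Z)={2,3,6,7,9} D(Y)={3,4,6,8}: W {2,3,4,8,9}->{2,3,4}; Z {2,3,6,7,9}->{2,3,6}; Y {3,4,6,8}->{4,6,8} => REVISION
Constraint 3 (Z < W) on D(Z)={2,3,6} D(W)={2,3,4}: Z {2,3,6}->{2,3}; W {2,3,4}->{3,4} => REVISION
Total revisions = 2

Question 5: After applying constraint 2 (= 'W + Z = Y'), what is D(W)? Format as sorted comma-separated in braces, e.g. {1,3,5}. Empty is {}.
Constraint 1 (Z != Y) on D(Z)={2,3,6,7,9} D(Y)={3,4,6,8}: no change
Constraint 2 (W + Z = Y) on D(W)={2,3,4,8,9} D(Z)={2,3,6,7,9} D(Y)={3,4,6,8}: W {2,3,4,8,9}->{2,3,4}; Z {2,3,6,7,9}->{2,3,6}; Y {3,4,6,8}->{4,6,8}
So after constraint 2: D(W) = {2,3,4}

Answer: {2,3,4}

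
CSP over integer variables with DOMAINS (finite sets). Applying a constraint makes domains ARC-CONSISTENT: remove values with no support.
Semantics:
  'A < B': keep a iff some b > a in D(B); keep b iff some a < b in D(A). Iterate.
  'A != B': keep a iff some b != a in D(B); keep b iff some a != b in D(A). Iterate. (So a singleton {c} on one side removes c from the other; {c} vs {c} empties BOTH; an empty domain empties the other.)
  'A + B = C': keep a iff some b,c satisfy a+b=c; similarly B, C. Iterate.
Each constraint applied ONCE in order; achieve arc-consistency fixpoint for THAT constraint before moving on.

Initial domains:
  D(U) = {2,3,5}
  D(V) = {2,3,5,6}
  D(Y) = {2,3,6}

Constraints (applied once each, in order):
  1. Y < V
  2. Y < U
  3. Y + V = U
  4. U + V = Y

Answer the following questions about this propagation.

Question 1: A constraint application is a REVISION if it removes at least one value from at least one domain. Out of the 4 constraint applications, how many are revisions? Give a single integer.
Constraint 1 (Y < V) on D(Y)={2,3,6} D(V)={2,3,5,6}: Y {2,3,6}->{2,3}; V {2,3,5,6}->{3,5,6} => REVISION
Constraint 2 (Y < U) on D(Y)={2,3} D(U)={2,3,5}: U {2,3,5}->{3,5} => REVISION
Constraint 3 (Y + V = U) on D(Y)={2,3} D(V)={3,5,6} D(U)={3,5}: Y {2,3}->{2}; V {3,5,6}->{3}; U {3,5}->{5} => REVISION
Constraint 4 (U + V = Y) on D(U)={5} D(V)={3} D(Y)={2}: U {5}->{}; V {3}->{}; Y {2}->{} => REVISION
Total revisions = 4

Answer: 4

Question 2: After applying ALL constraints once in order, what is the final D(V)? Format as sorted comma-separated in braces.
Constraint 1 (Y < V) on D(Y)={2,3,6} D(V)={2,3,5,6}: Y {2,3,6}->{2,3}; V {2,3,5,6}->{3,5,6}
Constraint 2 (Y < U) on D(Y)={2,3} D(U)={2,3,5}: U {2,3,5}->{3,5}
Constraint 3 (Y + V = U) on D(Y)={2,3} D(V)={3,5,6} D(U)={3,5}: Y {2,3}->{2}; V {3,5,6}->{3}; U {3,5}->{5}
Constraint 4 (U + V = Y) on D(U)={5} D(V)={3} D(Y)={2}: U {5}->{}; V {3}->{}; Y {2}->{}
So after all 4 constraints: D(V) = {}

Answer: {}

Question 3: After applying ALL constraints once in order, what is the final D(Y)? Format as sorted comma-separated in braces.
Answer: {}

Derivation:
Constraint 1 (Y < V) on D(Y)={2,3,6} D(V)={2,3,5,6}: Y {2,3,6}->{2,3}; V {2,3,5,6}->{3,5,6}
Constraint 2 (Y < U) on D(Y)={2,3} D(U)={2,3,5}: U {2,3,5}->{3,5}
Constraint 3 (Y + V = U) on D(Y)={2,3} D(V)={3,5,6} D(U)={3,5}: Y {2,3}->{2}; V {3,5,6}->{3}; U {3,5}->{5}
Constraint 4 (U + V = Y) on D(U)={5} D(V)={3} D(Y)={2}: U {5}->{}; V {3}->{}; Y {2}->{}
So after all 4 constraints: D(Y) = {}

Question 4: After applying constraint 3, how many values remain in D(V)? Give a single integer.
Answer: 1

Derivation:
Constraint 1 (Y < V) on D(Y)={2,3,6} D(V)={2,3,5,6}: Y {2,3,6}->{2,3}; V {2,3,5,6}->{3,5,6}
Constraint 2 (Y < U) on D(Y)={2,3} D(U)={2,3,5}: U {2,3,5}->{3,5}
Constraint 3 (Y + V = U) on D(Y)={2,3} D(V)={3,5,6} D(U)={3,5}: Y {2,3}->{2}; V {3,5,6}->{3}; U {3,5}->{5}
So after constraint 3: D(V)={3}, size = 1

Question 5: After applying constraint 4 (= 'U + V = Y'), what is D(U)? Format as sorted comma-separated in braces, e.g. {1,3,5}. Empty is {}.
Constraint 1 (Y < V) on D(Y)={2,3,6} D(V)={2,3,5,6}: Y {2,3,6}->{2,3}; V {2,3,5,6}->{3,5,6}
Constraint 2 (Y < U) on D(Y)={2,3} D(U)={2,3,5}: U {2,3,5}->{3,5}
Constraint 3 (Y + V = U) on D(Y)={2,3} D(V)={3,5,6} D(U)={3,5}: Y {2,3}->{2}; V {3,5,6}->{3}; U {3,5}->{5}
Constraint 4 (U + V = Y) on D(U)={5} D(V)={3} D(Y)={2}: U {5}->{}; V {3}->{}; Y {2}->{}
So after constraint 4: D(U) = {}

Answer: {}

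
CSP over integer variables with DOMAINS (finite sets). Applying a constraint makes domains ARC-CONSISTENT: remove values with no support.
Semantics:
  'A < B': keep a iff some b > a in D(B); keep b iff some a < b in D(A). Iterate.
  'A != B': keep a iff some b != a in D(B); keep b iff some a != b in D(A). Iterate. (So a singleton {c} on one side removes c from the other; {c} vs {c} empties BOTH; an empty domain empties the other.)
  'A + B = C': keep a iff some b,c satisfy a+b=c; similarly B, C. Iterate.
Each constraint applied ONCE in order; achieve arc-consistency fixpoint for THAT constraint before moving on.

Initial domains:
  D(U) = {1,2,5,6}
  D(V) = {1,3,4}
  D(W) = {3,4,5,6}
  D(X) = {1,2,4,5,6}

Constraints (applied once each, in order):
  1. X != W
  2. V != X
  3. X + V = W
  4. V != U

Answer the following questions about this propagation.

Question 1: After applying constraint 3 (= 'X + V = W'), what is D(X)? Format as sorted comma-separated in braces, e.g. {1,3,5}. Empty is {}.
Answer: {1,2,4,5}

Derivation:
Constraint 1 (X != W) on D(X)={1,2,4,5,6} D(W)={3,4,5,6}: no change
Constraint 2 (V != X) on D(V)={1,3,4} D(X)={1,2,4,5,6}: no change
Constraint 3 (X + V = W) on D(X)={1,2,4,5,6} D(V)={1,3,4} D(W)={3,4,5,6}: X {1,2,4,5,6}->{1,2,4,5}
So after constraint 3: D(X) = {1,2,4,5}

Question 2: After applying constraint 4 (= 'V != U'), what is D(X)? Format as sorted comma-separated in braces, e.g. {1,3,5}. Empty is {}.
Answer: {1,2,4,5}

Derivation:
Constraint 1 (X != W) on D(X)={1,2,4,5,6} D(W)={3,4,5,6}: no change
Constraint 2 (V != X) on D(V)={1,3,4} D(X)={1,2,4,5,6}: no change
Constraint 3 (X + V = W) on D(X)={1,2,4,5,6} D(V)={1,3,4} D(W)={3,4,5,6}: X {1,2,4,5,6}->{1,2,4,5}
Constraint 4 (V != U) on D(V)={1,3,4} D(U)={1,2,5,6}: no change
So after constraint 4: D(X) = {1,2,4,5}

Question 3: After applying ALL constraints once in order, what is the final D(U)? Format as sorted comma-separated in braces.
Constraint 1 (X != W) on D(X)={1,2,4,5,6} D(W)={3,4,5,6}: no change
Constraint 2 (V != X) on D(V)={1,3,4} D(X)={1,2,4,5,6}: no change
Constraint 3 (X + V = W) on D(X)={1,2,4,5,6} D(V)={1,3,4} D(W)={3,4,5,6}: X {1,2,4,5,6}->{1,2,4,5}
Constraint 4 (V != U) on D(V)={1,3,4} D(U)={1,2,5,6}: no change
So after all 4 constraints: D(U) = {1,2,5,6}

Answer: {1,2,5,6}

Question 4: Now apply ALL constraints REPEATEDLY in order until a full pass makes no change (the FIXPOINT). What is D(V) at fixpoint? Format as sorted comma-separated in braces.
pass 0 (initial): D(V)={1,3,4}
pass 1: X {1,2,4,5,6}->{1,2,4,5}
pass 2: no change
Fixpoint after 2 passes: D(V) = {1,3,4}

Answer: {1,3,4}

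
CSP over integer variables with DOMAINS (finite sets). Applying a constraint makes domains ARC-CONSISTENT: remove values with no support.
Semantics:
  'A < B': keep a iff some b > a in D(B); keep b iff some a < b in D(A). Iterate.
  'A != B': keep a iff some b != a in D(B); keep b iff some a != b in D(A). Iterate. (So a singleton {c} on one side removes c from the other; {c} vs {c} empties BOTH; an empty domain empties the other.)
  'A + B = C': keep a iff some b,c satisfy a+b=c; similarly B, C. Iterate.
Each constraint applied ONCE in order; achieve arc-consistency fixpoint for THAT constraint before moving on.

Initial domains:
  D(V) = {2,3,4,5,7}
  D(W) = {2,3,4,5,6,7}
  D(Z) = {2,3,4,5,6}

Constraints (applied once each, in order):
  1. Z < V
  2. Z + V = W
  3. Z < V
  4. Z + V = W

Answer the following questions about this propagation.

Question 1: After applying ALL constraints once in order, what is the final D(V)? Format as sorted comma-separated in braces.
Constraint 1 (Z < V) on D(Z)={2,3,4,5,6} D(V)={2,3,4,5,7}: V {2,3,4,5,7}->{3,4,5,7}
Constraint 2 (Z + V = W) on D(Z)={2,3,4,5,6} D(V)={3,4,5,7} D(W)={2,3,4,5,6,7}: Z {2,3,4,5,6}->{2,3,4}; V {3,4,5,7}->{3,4,5}; W {2,3,4,5,6,7}->{5,6,7}
Constraint 3 (Z < V) on D(Z)={2,3,4} D(V)={3,4,5}: no change
Constraint 4 (Z + V = W) on D(Z)={2,3,4} D(V)={3,4,5} D(W)={5,6,7}: no change
So after all 4 constraints: D(V) = {3,4,5}

Answer: {3,4,5}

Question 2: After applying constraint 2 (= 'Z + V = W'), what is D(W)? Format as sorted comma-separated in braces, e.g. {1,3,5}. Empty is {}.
Answer: {5,6,7}

Derivation:
Constraint 1 (Z < V) on D(Z)={2,3,4,5,6} D(V)={2,3,4,5,7}: V {2,3,4,5,7}->{3,4,5,7}
Constraint 2 (Z + V = W) on D(Z)={2,3,4,5,6} D(V)={3,4,5,7} D(W)={2,3,4,5,6,7}: Z {2,3,4,5,6}->{2,3,4}; V {3,4,5,7}->{3,4,5}; W {2,3,4,5,6,7}->{5,6,7}
So after constraint 2: D(W) = {5,6,7}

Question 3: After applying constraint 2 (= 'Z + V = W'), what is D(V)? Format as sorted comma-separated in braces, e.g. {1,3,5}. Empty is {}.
Answer: {3,4,5}

Derivation:
Constraint 1 (Z < V) on D(Z)={2,3,4,5,6} D(V)={2,3,4,5,7}: V {2,3,4,5,7}->{3,4,5,7}
Constraint 2 (Z + V = W) on D(Z)={2,3,4,5,6} D(V)={3,4,5,7} D(W)={2,3,4,5,6,7}: Z {2,3,4,5,6}->{2,3,4}; V {3,4,5,7}->{3,4,5}; W {2,3,4,5,6,7}->{5,6,7}
So after constraint 2: D(V) = {3,4,5}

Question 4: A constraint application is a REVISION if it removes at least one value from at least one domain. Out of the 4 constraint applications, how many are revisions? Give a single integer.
Answer: 2

Derivation:
Constraint 1 (Z < V) on D(Z)={2,3,4,5,6} D(V)={2,3,4,5,7}: V {2,3,4,5,7}->{3,4,5,7} => REVISION
Constraint 2 (Z + V = W) on D(Z)={2,3,4,5,6} D(V)={3,4,5,7} D(W)={2,3,4,5,6,7}: Z {2,3,4,5,6}->{2,3,4}; V {3,4,5,7}->{3,4,5}; W {2,3,4,5,6,7}->{5,6,7} => REVISION
Constraint 3 (Z < V) on D(Z)={2,3,4} D(V)={3,4,5}: no change => not a revision
Constraint 4 (Z + V = W) on D(Z)={2,3,4} D(V)={3,4,5} D(W)={5,6,7}: no change => not a revision
Total revisions = 2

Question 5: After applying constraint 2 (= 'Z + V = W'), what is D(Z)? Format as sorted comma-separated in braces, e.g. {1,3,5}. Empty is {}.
Answer: {2,3,4}

Derivation:
Constraint 1 (Z < V) on D(Z)={2,3,4,5,6} D(V)={2,3,4,5,7}: V {2,3,4,5,7}->{3,4,5,7}
Constraint 2 (Z + V = W) on D(Z)={2,3,4,5,6} D(V)={3,4,5,7} D(W)={2,3,4,5,6,7}: Z {2,3,4,5,6}->{2,3,4}; V {3,4,5,7}->{3,4,5}; W {2,3,4,5,6,7}->{5,6,7}
So after constraint 2: D(Z) = {2,3,4}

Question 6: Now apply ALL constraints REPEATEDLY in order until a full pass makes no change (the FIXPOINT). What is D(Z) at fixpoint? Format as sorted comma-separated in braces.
pass 0 (initial): D(Z)={2,3,4,5,6}
pass 1: V {2,3,4,5,7}->{3,4,5}; W {2,3,4,5,6,7}->{5,6,7}; Z {2,3,4,5,6}->{2,3,4}
pass 2: no change
Fixpoint after 2 passes: D(Z) = {2,3,4}

Answer: {2,3,4}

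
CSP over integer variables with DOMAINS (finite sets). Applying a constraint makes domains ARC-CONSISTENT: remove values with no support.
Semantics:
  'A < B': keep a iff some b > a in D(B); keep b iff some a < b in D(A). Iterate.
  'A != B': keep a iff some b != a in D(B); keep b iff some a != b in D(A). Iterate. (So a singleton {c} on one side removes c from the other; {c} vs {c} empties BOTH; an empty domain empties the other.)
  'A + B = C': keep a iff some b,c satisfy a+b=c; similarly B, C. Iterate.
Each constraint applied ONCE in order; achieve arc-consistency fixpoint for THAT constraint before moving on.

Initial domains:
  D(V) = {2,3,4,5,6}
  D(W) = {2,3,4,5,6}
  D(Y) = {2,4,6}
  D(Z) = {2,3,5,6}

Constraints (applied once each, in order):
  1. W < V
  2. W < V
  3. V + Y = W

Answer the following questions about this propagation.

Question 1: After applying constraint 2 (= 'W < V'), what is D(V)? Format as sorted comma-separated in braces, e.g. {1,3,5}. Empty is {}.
Answer: {3,4,5,6}

Derivation:
Constraint 1 (W < V) on D(W)={2,3,4,5,6} D(V)={2,3,4,5,6}: W {2,3,4,5,6}->{2,3,4,5}; V {2,3,4,5,6}->{3,4,5,6}
Constraint 2 (W < V) on D(W)={2,3,4,5} D(V)={3,4,5,6}: no change
So after constraint 2: D(V) = {3,4,5,6}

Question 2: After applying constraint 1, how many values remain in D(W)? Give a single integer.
Answer: 4

Derivation:
Constraint 1 (W < V) on D(W)={2,3,4,5,6} D(V)={2,3,4,5,6}: W {2,3,4,5,6}->{2,3,4,5}; V {2,3,4,5,6}->{3,4,5,6}
So after constraint 1: D(W)={2,3,4,5}, size = 4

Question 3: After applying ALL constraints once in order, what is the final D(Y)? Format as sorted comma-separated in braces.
Constraint 1 (W < V) on D(W)={2,3,4,5,6} D(V)={2,3,4,5,6}: W {2,3,4,5,6}->{2,3,4,5}; V {2,3,4,5,6}->{3,4,5,6}
Constraint 2 (W < V) on D(W)={2,3,4,5} D(V)={3,4,5,6}: no change
Constraint 3 (V + Y = W) on D(V)={3,4,5,6} D(Y)={2,4,6} D(W)={2,3,4,5}: V {3,4,5,6}->{3}; Y {2,4,6}->{2}; W {2,3,4,5}->{5}
So after all 3 constraints: D(Y) = {2}

Answer: {2}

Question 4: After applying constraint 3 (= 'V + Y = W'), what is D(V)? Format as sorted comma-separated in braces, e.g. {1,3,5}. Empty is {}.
Constraint 1 (W < V) on D(W)={2,3,4,5,6} D(V)={2,3,4,5,6}: W {2,3,4,5,6}->{2,3,4,5}; V {2,3,4,5,6}->{3,4,5,6}
Constraint 2 (W < V) on D(W)={2,3,4,5} D(V)={3,4,5,6}: no change
Constraint 3 (V + Y = W) on D(V)={3,4,5,6} D(Y)={2,4,6} D(W)={2,3,4,5}: V {3,4,5,6}->{3}; Y {2,4,6}->{2}; W {2,3,4,5}->{5}
So after constraint 3: D(V) = {3}

Answer: {3}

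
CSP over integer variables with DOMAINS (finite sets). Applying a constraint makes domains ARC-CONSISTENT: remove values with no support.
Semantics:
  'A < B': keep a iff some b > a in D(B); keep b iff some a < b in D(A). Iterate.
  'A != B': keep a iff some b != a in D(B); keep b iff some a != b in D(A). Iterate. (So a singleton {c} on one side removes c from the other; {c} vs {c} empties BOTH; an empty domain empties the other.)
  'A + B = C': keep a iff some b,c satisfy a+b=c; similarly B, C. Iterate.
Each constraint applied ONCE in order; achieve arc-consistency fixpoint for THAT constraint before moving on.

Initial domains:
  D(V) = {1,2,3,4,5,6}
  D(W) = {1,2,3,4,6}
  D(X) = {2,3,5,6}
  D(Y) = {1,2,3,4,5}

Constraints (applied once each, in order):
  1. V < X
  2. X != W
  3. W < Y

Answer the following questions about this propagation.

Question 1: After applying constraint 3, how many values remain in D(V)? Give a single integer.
Constraint 1 (V < X) on D(V)={1,2,3,4,5,6} D(X)={2,3,5,6}: V {1,2,3,4,5,6}->{1,2,3,4,5}
Constraint 2 (X != W) on D(X)={2,3,5,6} D(W)={1,2,3,4,6}: no change
Constraint 3 (W < Y) on D(W)={1,2,3,4,6} D(Y)={1,2,3,4,5}: W {1,2,3,4,6}->{1,2,3,4}; Y {1,2,3,4,5}->{2,3,4,5}
So after constraint 3: D(V)={1,2,3,4,5}, size = 5

Answer: 5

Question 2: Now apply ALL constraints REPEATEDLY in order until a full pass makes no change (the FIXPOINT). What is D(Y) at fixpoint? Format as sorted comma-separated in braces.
Answer: {2,3,4,5}

Derivation:
pass 0 (initial): D(Y)={1,2,3,4,5}
pass 1: V {1,2,3,4,5,6}->{1,2,3,4,5}; W {1,2,3,4,6}->{1,2,3,4}; Y {1,2,3,4,5}->{2,3,4,5}
pass 2: no change
Fixpoint after 2 passes: D(Y) = {2,3,4,5}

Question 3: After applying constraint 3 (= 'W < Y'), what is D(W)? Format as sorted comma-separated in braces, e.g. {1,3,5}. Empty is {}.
Constraint 1 (V < X) on D(V)={1,2,3,4,5,6} D(X)={2,3,5,6}: V {1,2,3,4,5,6}->{1,2,3,4,5}
Constraint 2 (X != W) on D(X)={2,3,5,6} D(W)={1,2,3,4,6}: no change
Constraint 3 (W < Y) on D(W)={1,2,3,4,6} D(Y)={1,2,3,4,5}: W {1,2,3,4,6}->{1,2,3,4}; Y {1,2,3,4,5}->{2,3,4,5}
So after constraint 3: D(W) = {1,2,3,4}

Answer: {1,2,3,4}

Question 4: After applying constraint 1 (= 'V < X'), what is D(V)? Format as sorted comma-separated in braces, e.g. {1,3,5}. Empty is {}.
Constraint 1 (V < X) on D(V)={1,2,3,4,5,6} D(X)={2,3,5,6}: V {1,2,3,4,5,6}->{1,2,3,4,5}
So after constraint 1: D(V) = {1,2,3,4,5}

Answer: {1,2,3,4,5}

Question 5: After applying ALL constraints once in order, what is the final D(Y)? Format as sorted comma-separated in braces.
Constraint 1 (V < X) on D(V)={1,2,3,4,5,6} D(X)={2,3,5,6}: V {1,2,3,4,5,6}->{1,2,3,4,5}
Constraint 2 (X != W) on D(X)={2,3,5,6} D(W)={1,2,3,4,6}: no change
Constraint 3 (W < Y) on D(W)={1,2,3,4,6} D(Y)={1,2,3,4,5}: W {1,2,3,4,6}->{1,2,3,4}; Y {1,2,3,4,5}->{2,3,4,5}
So after all 3 constraints: D(Y) = {2,3,4,5}

Answer: {2,3,4,5}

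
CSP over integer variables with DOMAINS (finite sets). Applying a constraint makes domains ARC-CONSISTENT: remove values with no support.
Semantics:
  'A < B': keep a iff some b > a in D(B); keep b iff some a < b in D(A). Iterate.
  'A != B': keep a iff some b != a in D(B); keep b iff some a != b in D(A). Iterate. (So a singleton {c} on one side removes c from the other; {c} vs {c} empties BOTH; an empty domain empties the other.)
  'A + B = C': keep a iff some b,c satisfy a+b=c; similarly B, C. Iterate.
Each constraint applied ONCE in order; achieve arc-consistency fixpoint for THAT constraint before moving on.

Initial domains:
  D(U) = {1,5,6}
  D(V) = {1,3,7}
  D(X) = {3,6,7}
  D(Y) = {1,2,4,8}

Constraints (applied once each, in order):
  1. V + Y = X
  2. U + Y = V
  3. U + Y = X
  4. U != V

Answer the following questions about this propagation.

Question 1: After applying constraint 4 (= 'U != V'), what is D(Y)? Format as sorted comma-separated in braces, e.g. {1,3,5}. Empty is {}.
Constraint 1 (V + Y = X) on D(V)={1,3,7} D(Y)={1,2,4,8} D(X)={3,6,7}: V {1,3,7}->{1,3}; Y {1,2,4,8}->{2,4}; X {3,6,7}->{3,7}
Constraint 2 (U + Y = V) on D(U)={1,5,6} D(Y)={2,4} D(V)={1,3}: U {1,5,6}->{1}; Y {2,4}->{2}; V {1,3}->{3}
Constraint 3 (U + Y = X) on D(U)={1} D(Y)={2} D(X)={3,7}: X {3,7}->{3}
Constraint 4 (U != V) on D(U)={1} D(V)={3}: no change
So after constraint 4: D(Y) = {2}

Answer: {2}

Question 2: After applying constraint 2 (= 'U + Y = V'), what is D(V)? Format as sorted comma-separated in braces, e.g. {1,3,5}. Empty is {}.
Answer: {3}

Derivation:
Constraint 1 (V + Y = X) on D(V)={1,3,7} D(Y)={1,2,4,8} D(X)={3,6,7}: V {1,3,7}->{1,3}; Y {1,2,4,8}->{2,4}; X {3,6,7}->{3,7}
Constraint 2 (U + Y = V) on D(U)={1,5,6} D(Y)={2,4} D(V)={1,3}: U {1,5,6}->{1}; Y {2,4}->{2}; V {1,3}->{3}
So after constraint 2: D(V) = {3}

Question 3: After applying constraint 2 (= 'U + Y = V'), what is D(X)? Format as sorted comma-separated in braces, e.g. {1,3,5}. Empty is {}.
Answer: {3,7}

Derivation:
Constraint 1 (V + Y = X) on D(V)={1,3,7} D(Y)={1,2,4,8} D(X)={3,6,7}: V {1,3,7}->{1,3}; Y {1,2,4,8}->{2,4}; X {3,6,7}->{3,7}
Constraint 2 (U + Y = V) on D(U)={1,5,6} D(Y)={2,4} D(V)={1,3}: U {1,5,6}->{1}; Y {2,4}->{2}; V {1,3}->{3}
So after constraint 2: D(X) = {3,7}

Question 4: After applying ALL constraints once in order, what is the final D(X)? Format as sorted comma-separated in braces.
Constraint 1 (V + Y = X) on D(V)={1,3,7} D(Y)={1,2,4,8} D(X)={3,6,7}: V {1,3,7}->{1,3}; Y {1,2,4,8}->{2,4}; X {3,6,7}->{3,7}
Constraint 2 (U + Y = V) on D(U)={1,5,6} D(Y)={2,4} D(V)={1,3}: U {1,5,6}->{1}; Y {2,4}->{2}; V {1,3}->{3}
Constraint 3 (U + Y = X) on D(U)={1} D(Y)={2} D(X)={3,7}: X {3,7}->{3}
Constraint 4 (U != V) on D(U)={1} D(V)={3}: no change
So after all 4 constraints: D(X) = {3}

Answer: {3}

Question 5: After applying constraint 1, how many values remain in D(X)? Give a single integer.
Answer: 2

Derivation:
Constraint 1 (V + Y = X) on D(V)={1,3,7} D(Y)={1,2,4,8} D(X)={3,6,7}: V {1,3,7}->{1,3}; Y {1,2,4,8}->{2,4}; X {3,6,7}->{3,7}
So after constraint 1: D(X)={3,7}, size = 2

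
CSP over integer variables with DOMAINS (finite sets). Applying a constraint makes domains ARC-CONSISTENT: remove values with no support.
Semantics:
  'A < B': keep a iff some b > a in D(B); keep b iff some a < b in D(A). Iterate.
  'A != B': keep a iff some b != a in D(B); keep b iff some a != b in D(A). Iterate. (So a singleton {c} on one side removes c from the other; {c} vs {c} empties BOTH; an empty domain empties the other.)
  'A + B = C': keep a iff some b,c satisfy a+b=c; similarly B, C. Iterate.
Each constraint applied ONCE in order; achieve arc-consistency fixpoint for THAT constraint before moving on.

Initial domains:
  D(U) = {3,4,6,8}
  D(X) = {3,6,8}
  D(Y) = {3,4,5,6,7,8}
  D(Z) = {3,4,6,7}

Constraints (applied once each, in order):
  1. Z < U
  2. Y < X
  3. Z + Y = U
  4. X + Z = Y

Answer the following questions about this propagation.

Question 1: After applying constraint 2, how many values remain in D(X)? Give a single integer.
Answer: 2

Derivation:
Constraint 1 (Z < U) on D(Z)={3,4,6,7} D(U)={3,4,6,8}: U {3,4,6,8}->{4,6,8}
Constraint 2 (Y < X) on D(Y)={3,4,5,6,7,8} D(X)={3,6,8}: Y {3,4,5,6,7,8}->{3,4,5,6,7}; X {3,6,8}->{6,8}
So after constraint 2: D(X)={6,8}, size = 2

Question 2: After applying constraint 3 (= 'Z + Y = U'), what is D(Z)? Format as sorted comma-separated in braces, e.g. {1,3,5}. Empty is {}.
Constraint 1 (Z < U) on D(Z)={3,4,6,7} D(U)={3,4,6,8}: U {3,4,6,8}->{4,6,8}
Constraint 2 (Y < X) on D(Y)={3,4,5,6,7,8} D(X)={3,6,8}: Y {3,4,5,6,7,8}->{3,4,5,6,7}; X {3,6,8}->{6,8}
Constraint 3 (Z + Y = U) on D(Z)={3,4,6,7} D(Y)={3,4,5,6,7} D(U)={4,6,8}: Z {3,4,6,7}->{3,4}; Y {3,4,5,6,7}->{3,4,5}; U {4,6,8}->{6,8}
So after constraint 3: D(Z) = {3,4}

Answer: {3,4}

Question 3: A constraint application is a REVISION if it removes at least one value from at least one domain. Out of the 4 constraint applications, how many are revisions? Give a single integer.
Constraint 1 (Z < U) on D(Z)={3,4,6,7} D(U)={3,4,6,8}: U {3,4,6,8}->{4,6,8} => REVISION
Constraint 2 (Y < X) on D(Y)={3,4,5,6,7,8} D(X)={3,6,8}: Y {3,4,5,6,7,8}->{3,4,5,6,7}; X {3,6,8}->{6,8} => REVISION
Constraint 3 (Z + Y = U) on D(Z)={3,4,6,7} D(Y)={3,4,5,6,7} D(U)={4,6,8}: Z {3,4,6,7}->{3,4}; Y {3,4,5,6,7}->{3,4,5}; U {4,6,8}->{6,8} => REVISION
Constraint 4 (X + Z = Y) on D(X)={6,8} D(Z)={3,4} D(Y)={3,4,5}: X {6,8}->{}; Z {3,4}->{}; Y {3,4,5}->{} => REVISION
Total revisions = 4

Answer: 4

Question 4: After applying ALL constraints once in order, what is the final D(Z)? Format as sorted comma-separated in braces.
Answer: {}

Derivation:
Constraint 1 (Z < U) on D(Z)={3,4,6,7} D(U)={3,4,6,8}: U {3,4,6,8}->{4,6,8}
Constraint 2 (Y < X) on D(Y)={3,4,5,6,7,8} D(X)={3,6,8}: Y {3,4,5,6,7,8}->{3,4,5,6,7}; X {3,6,8}->{6,8}
Constraint 3 (Z + Y = U) on D(Z)={3,4,6,7} D(Y)={3,4,5,6,7} D(U)={4,6,8}: Z {3,4,6,7}->{3,4}; Y {3,4,5,6,7}->{3,4,5}; U {4,6,8}->{6,8}
Constraint 4 (X + Z = Y) on D(X)={6,8} D(Z)={3,4} D(Y)={3,4,5}: X {6,8}->{}; Z {3,4}->{}; Y {3,4,5}->{}
So after all 4 constraints: D(Z) = {}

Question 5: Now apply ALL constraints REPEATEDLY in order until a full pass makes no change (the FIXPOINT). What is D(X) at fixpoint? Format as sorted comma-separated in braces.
pass 0 (initial): D(X)={3,6,8}
pass 1: U {3,4,6,8}->{6,8}; X {3,6,8}->{}; Y {3,4,5,6,7,8}->{}; Z {3,4,6,7}->{}
pass 2: U {6,8}->{}
pass 3: no change
Fixpoint after 3 passes: D(X) = {}

Answer: {}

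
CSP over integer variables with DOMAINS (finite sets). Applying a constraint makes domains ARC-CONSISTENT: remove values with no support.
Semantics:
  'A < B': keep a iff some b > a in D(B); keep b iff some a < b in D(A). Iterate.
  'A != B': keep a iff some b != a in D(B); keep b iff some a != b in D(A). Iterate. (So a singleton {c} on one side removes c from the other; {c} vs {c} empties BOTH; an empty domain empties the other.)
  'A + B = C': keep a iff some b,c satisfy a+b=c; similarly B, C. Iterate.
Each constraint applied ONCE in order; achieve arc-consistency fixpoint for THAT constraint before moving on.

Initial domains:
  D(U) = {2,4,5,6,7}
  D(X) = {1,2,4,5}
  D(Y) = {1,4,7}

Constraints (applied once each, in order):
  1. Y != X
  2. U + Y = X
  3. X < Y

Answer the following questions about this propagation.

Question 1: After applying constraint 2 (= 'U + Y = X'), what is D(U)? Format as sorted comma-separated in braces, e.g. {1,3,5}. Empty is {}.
Constraint 1 (Y != X) on D(Y)={1,4,7} D(X)={1,2,4,5}: no change
Constraint 2 (U + Y = X) on D(U)={2,4,5,6,7} D(Y)={1,4,7} D(X)={1,2,4,5}: U {2,4,5,6,7}->{4}; Y {1,4,7}->{1}; X {1,2,4,5}->{5}
So after constraint 2: D(U) = {4}

Answer: {4}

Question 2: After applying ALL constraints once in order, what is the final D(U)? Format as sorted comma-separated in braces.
Constraint 1 (Y != X) on D(Y)={1,4,7} D(X)={1,2,4,5}: no change
Constraint 2 (U + Y = X) on D(U)={2,4,5,6,7} D(Y)={1,4,7} D(X)={1,2,4,5}: U {2,4,5,6,7}->{4}; Y {1,4,7}->{1}; X {1,2,4,5}->{5}
Constraint 3 (X < Y) on D(X)={5} D(Y)={1}: X {5}->{}; Y {1}->{}
So after all 3 constraints: D(U) = {4}

Answer: {4}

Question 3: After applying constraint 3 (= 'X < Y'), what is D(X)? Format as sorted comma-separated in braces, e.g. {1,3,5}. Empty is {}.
Answer: {}

Derivation:
Constraint 1 (Y != X) on D(Y)={1,4,7} D(X)={1,2,4,5}: no change
Constraint 2 (U + Y = X) on D(U)={2,4,5,6,7} D(Y)={1,4,7} D(X)={1,2,4,5}: U {2,4,5,6,7}->{4}; Y {1,4,7}->{1}; X {1,2,4,5}->{5}
Constraint 3 (X < Y) on D(X)={5} D(Y)={1}: X {5}->{}; Y {1}->{}
So after constraint 3: D(X) = {}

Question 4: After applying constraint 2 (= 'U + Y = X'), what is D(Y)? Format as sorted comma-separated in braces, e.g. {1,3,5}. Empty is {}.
Constraint 1 (Y != X) on D(Y)={1,4,7} D(X)={1,2,4,5}: no change
Constraint 2 (U + Y = X) on D(U)={2,4,5,6,7} D(Y)={1,4,7} D(X)={1,2,4,5}: U {2,4,5,6,7}->{4}; Y {1,4,7}->{1}; X {1,2,4,5}->{5}
So after constraint 2: D(Y) = {1}

Answer: {1}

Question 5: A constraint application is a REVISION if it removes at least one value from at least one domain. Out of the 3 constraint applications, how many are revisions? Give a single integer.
Constraint 1 (Y != X) on D(Y)={1,4,7} D(X)={1,2,4,5}: no change => not a revision
Constraint 2 (U + Y = X) on D(U)={2,4,5,6,7} D(Y)={1,4,7} D(X)={1,2,4,5}: U {2,4,5,6,7}->{4}; Y {1,4,7}->{1}; X {1,2,4,5}->{5} => REVISION
Constraint 3 (X < Y) on D(X)={5} D(Y)={1}: X {5}->{}; Y {1}->{} => REVISION
Total revisions = 2

Answer: 2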